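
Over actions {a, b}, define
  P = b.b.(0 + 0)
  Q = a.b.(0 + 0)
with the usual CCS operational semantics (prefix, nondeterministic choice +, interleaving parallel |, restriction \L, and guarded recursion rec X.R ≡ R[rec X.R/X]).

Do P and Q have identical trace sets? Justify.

Reachable graph of P (3 states):
  m0 = b.b.(0 + 0) | --b--▸ m1
  m1 = b.(0 + 0) | --b--▸ m2
  m2 = 0 + 0 | deadlocked
Reachable graph of Q (3 states):
  n0 = a.b.(0 + 0) | --a--▸ n1
  n1 = b.(0 + 0) | --b--▸ n2
  n2 = 0 + 0 | deadlocked
Trace ⟨b⟩ through P, begin at {m0}:
  step 1 (b): {m1}
  — P admits the full trace.
Trace ⟨b⟩ through Q, begin at {n0}:
  step 1 (b): ∅ (Q stuck)

NO — witness ⟨b⟩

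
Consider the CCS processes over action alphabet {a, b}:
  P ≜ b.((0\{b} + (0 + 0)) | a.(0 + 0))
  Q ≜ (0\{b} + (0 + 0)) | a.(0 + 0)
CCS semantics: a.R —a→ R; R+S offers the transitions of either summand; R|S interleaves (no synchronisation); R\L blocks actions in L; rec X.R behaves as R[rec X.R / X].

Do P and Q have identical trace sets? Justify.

trace-distinct — witness ⟨b⟩

P's transition system — 3 states:
  s0 = b.((0\{b} + (0 + 0)) | a.(0 + 0)) ⊢ —b→ s1
  s1 = (0\{b} + (0 + 0)) | a.(0 + 0) ⊢ —a→ s2
  s2 = (0\{b} + (0 + 0)) | (0 + 0) ⊢ ∅
Q's transition system — 2 states:
  t0 = (0\{b} + (0 + 0)) | a.(0 + 0) ⊢ —a→ t1
  t1 = (0\{b} + (0 + 0)) | (0 + 0) ⊢ ∅
Run σ = ⟨b⟩ on P: start {s0}
  after b @ step 1: {s1}
  P completes σ.
Run σ = ⟨b⟩ on Q: start {t0}
  after b @ step 1: ∅  — Q cannot continue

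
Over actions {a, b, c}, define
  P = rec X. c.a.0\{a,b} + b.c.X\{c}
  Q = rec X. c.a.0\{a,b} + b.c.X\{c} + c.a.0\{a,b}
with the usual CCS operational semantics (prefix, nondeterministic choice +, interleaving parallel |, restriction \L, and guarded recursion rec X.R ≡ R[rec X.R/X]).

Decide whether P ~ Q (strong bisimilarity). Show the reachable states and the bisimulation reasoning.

P's transition system — 6 states:
  m0 = rec X. c.a.0\{a,b} + b.c.X\{c} has moves --b--▸ m1, --c--▸ m2
  m1 = c.(rec X. c.a.0\{a,b} + b.c.X\{c})\{c} has moves --c--▸ m3
  m2 = a.0\{a,b} has moves --a--▸ m4
  m3 = (rec X. c.a.0\{a,b} + b.c.X\{c})\{c} has moves --b--▸ m5
  m4 = 0\{a,b} has moves ∅
  m5 = (c.(rec X. c.a.0\{a,b} + b.c.X\{c})\{c})\{c} has moves ∅
Q's transition system — 6 states:
  n0 = rec X. c.a.0\{a,b} + b.c.X\{c} + c.a.0\{a,b} has moves --b--▸ n1, --c--▸ n2
  n1 = c.(rec X. c.a.0\{a,b} + b.c.X\{c} + c.a.0\{a,b})\{c} has moves --c--▸ n3
  n2 = a.0\{a,b} has moves --a--▸ n4
  n3 = (rec X. c.a.0\{a,b} + b.c.X\{c} + c.a.0\{a,b})\{c} has moves --b--▸ n5
  n4 = 0\{a,b} has moves ∅
  n5 = (c.(rec X. c.a.0\{a,b} + b.c.X\{c} + c.a.0\{a,b})\{c})\{c} has moves ∅
Coarsest stable partition (strong bisimilarity classes):
  B0 = {m0, n0}
  B1 = {m2, n2}
  B2 = {m4, m5, n4, n5}
  B3 = {m1, n1}
  B4 = {m3, n3}
m0 ∈ B0, n0 ∈ B0 → same block

YES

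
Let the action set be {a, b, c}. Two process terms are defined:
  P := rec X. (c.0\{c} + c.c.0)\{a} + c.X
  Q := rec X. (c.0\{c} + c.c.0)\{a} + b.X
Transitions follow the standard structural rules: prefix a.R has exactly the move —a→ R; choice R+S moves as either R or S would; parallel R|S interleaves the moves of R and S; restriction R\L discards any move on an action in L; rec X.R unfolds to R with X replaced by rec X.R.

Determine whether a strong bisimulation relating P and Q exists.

LTS(P): 4 reachable states
  p0 = rec X. (c.0\{c} + c.c.0)\{a} + c.X ⊢ —c→ p0, —c→ p1, —c→ p2
  p1 = (c.0)\{a} ⊢ —c→ p3
  p2 = 0\{c}\{a} ⊢ ·
  p3 = 0\{a} ⊢ ·
LTS(Q): 4 reachable states
  q0 = rec X. (c.0\{c} + c.c.0)\{a} + b.X ⊢ —b→ q0, —c→ q1, —c→ q2
  q1 = (c.0)\{a} ⊢ —c→ q3
  q2 = 0\{c}\{a} ⊢ ·
  q3 = 0\{a} ⊢ ·
Partition-refinement fixed point:
  B0 = {p0}
  B1 = {p1, q1}
  B2 = {p2, p3, q2, q3}
  B3 = {q0}
p0 ∈ B0, q0 ∈ B3 → different blocks

not bisimilar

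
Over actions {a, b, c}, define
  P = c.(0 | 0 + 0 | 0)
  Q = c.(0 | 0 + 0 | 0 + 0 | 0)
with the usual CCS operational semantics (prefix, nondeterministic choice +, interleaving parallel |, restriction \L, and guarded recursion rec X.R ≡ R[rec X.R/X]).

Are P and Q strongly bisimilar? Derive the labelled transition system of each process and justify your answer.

bisimilar

Reachable graph of P (2 states):
  m0 = c.(0 | 0 + 0 | 0) ⊢ ··c··> m1
  m1 = 0 | 0 + 0 | 0 ⊢ deadlocked
Reachable graph of Q (2 states):
  n0 = c.(0 | 0 + 0 | 0 + 0 | 0) ⊢ ··c··> n1
  n1 = 0 | 0 + 0 | 0 + 0 | 0 ⊢ deadlocked
Partition-refinement fixed point:
  B0 = {m0, n0}
  B1 = {m1, n1}
m0 ∈ B0, n0 ∈ B0 → same block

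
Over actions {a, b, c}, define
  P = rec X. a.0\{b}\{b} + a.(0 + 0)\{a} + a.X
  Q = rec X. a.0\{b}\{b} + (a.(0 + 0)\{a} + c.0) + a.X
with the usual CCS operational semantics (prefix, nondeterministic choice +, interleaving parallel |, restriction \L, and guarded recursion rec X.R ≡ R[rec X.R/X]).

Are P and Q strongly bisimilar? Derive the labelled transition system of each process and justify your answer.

LTS(P): 3 reachable states
  s0 = rec X. a.0\{b}\{b} + a.(0 + 0)\{a} + a.X | -a-> s0, -a-> s1, -a-> s2
  s1 = (0 + 0)\{a} | (no moves)
  s2 = 0\{b}\{b} | (no moves)
LTS(Q): 4 reachable states
  t0 = rec X. a.0\{b}\{b} + (a.(0 + 0)\{a} + c.0) + a.X | -a-> t0, -a-> t1, -a-> t2, -c-> t3
  t1 = (0 + 0)\{a} | (no moves)
  t2 = 0\{b}\{b} | (no moves)
  t3 = 0 | (no moves)
Bisimilarity quotient blocks:
  B0 = {s0}
  B1 = {s1, s2, t1, t2, t3}
  B2 = {t0}
s0 ∈ B0, t0 ∈ B2 → different blocks

P ≁ Q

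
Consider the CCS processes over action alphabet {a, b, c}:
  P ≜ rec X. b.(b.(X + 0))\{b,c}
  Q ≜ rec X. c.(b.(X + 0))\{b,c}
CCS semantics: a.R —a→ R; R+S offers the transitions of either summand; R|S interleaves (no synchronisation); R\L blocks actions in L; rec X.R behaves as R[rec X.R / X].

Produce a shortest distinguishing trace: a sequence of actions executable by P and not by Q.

b

Reachable graph of P (2 states):
  s0 = rec X. b.(b.(X + 0))\{b,c} :: --b--▸ s1
  s1 = (b.((rec X. b.(b.(X + 0))\{b,c}) + 0))\{b,c} :: stopped
Reachable graph of Q (2 states):
  t0 = rec X. c.(b.(X + 0))\{b,c} :: --c--▸ t1
  t1 = (b.((rec X. c.(b.(X + 0))\{b,c}) + 0))\{b,c} :: stopped
Trace ⟨b⟩ through P, begin at {s0}:
  step 1 (b): {s1}
  ✓ P
Trace ⟨b⟩ through Q, begin at {t0}:
  step 1 (b): ∅ (Q stuck)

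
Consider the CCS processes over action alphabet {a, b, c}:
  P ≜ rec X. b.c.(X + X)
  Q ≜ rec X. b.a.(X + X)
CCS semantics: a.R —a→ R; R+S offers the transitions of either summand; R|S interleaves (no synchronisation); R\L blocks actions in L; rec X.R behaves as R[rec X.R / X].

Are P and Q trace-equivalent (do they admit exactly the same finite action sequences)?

P's transition system — 3 states:
  p0 = rec X. b.c.(X + X) ⊢ -b-> p1
  p1 = c.((rec X. b.c.(X + X)) + (rec X. b.c.(X + X))) ⊢ -c-> p2
  p2 = (rec X. b.c.(X + X)) + (rec X. b.c.(X + X)) ⊢ -b-> p1
Q's transition system — 3 states:
  q0 = rec X. b.a.(X + X) ⊢ -b-> q1
  q1 = a.((rec X. b.a.(X + X)) + (rec X. b.a.(X + X))) ⊢ -a-> q2
  q2 = (rec X. b.a.(X + X)) + (rec X. b.a.(X + X)) ⊢ -b-> q1
Executing bc from P (initial set {p0}):
  [1] b ⇒ {p1}
  [2] c ⇒ {p2}
  ✓ P
Executing bc from Q (initial set {q0}):
  [1] b ⇒ {q1}
  [2] c ⇒ no successor for Q

traces(P) ≠ traces(Q) — witness ⟨bc⟩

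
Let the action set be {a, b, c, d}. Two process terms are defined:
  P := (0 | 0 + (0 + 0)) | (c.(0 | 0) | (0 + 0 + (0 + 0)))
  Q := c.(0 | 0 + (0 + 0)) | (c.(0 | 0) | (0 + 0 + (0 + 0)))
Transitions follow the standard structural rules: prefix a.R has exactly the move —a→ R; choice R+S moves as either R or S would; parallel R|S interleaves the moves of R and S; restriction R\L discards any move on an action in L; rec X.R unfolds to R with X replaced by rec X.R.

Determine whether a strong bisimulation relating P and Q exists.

not bisimilar

LTS(P): 2 reachable states
  u0 = (0 | 0 + (0 + 0)) | (c.(0 | 0) | (0 + 0 + (0 + 0))) :: —c→ u1
  u1 = (0 | 0 + (0 + 0)) | (0 | 0 | (0 + 0 + (0 + 0))) :: deadlocked
LTS(Q): 4 reachable states
  v0 = c.(0 | 0 + (0 + 0)) | (c.(0 | 0) | (0 + 0 + (0 + 0))) :: —c→ v1, —c→ v2
  v1 = (0 | 0 + (0 + 0)) | (c.(0 | 0) | (0 + 0 + (0 + 0))) :: —c→ v3
  v2 = c.(0 | 0 + (0 + 0)) | (0 | 0 | (0 + 0 + (0 + 0))) :: —c→ v3
  v3 = (0 | 0 + (0 + 0)) | (0 | 0 | (0 + 0 + (0 + 0))) :: deadlocked
Bisimilarity quotient blocks:
  B0 = {u0, v1, v2}
  B1 = {u1, v3}
  B2 = {v0}
u0 ∈ B0, v0 ∈ B2 → different blocks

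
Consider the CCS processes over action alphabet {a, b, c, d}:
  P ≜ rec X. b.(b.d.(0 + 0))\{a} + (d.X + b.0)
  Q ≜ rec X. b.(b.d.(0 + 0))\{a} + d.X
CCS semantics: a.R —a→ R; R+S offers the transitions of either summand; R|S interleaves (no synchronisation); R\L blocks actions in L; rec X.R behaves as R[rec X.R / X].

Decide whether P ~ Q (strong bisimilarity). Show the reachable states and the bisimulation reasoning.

NO

Reachable graph of P (5 states):
  m0 = rec X. b.(b.d.(0 + 0))\{a} + (d.X + b.0) :: —b→ m1, —b→ m2, —d→ m0
  m1 = (b.d.(0 + 0))\{a} :: —b→ m3
  m2 = 0 :: deadlocked
  m3 = (d.(0 + 0))\{a} :: —d→ m4
  m4 = (0 + 0)\{a} :: deadlocked
Reachable graph of Q (4 states):
  n0 = rec X. b.(b.d.(0 + 0))\{a} + d.X :: —b→ n1, —d→ n0
  n1 = (b.d.(0 + 0))\{a} :: —b→ n2
  n2 = (d.(0 + 0))\{a} :: —d→ n3
  n3 = (0 + 0)\{a} :: deadlocked
Bisimilarity quotient blocks:
  B0 = {m0}
  B1 = {m1, n1}
  B2 = {m3, n2}
  B3 = {m2, m4, n3}
  B4 = {n0}
m0 ∈ B0, n0 ∈ B4 → different blocks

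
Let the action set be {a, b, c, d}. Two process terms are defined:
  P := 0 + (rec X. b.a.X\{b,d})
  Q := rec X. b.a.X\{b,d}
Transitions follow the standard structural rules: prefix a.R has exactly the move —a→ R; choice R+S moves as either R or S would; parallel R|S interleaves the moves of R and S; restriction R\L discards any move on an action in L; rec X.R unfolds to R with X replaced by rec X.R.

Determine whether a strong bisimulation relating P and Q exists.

bisimilar

Reachable graph of P (3 states):
  s0 = 0 + (rec X. b.a.X\{b,d}) → -b-> s1
  s1 = a.(rec X. b.a.X\{b,d})\{b,d} → -a-> s2
  s2 = (rec X. b.a.X\{b,d})\{b,d} → stopped
Reachable graph of Q (3 states):
  t0 = rec X. b.a.X\{b,d} → -b-> t1
  t1 = a.(rec X. b.a.X\{b,d})\{b,d} → -a-> t2
  t2 = (rec X. b.a.X\{b,d})\{b,d} → stopped
Coarsest stable partition (strong bisimilarity classes):
  B0 = {s0, t0}
  B1 = {s1, t1}
  B2 = {s2, t2}
s0 ∈ B0, t0 ∈ B0 → same block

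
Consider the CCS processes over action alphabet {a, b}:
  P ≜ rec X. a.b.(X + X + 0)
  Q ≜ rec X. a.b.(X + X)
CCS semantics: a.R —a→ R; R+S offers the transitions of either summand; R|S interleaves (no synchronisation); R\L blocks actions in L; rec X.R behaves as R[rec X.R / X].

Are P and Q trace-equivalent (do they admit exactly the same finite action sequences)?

Reachable graph of P (3 states):
  u0 = rec X. a.b.(X + X + 0) has moves --a--▸ u1
  u1 = b.((rec X. a.b.(X + X + 0)) + (rec X. a.b.(X + X + 0)) + 0) has moves --b--▸ u2
  u2 = (rec X. a.b.(X + X + 0)) + (rec X. a.b.(X + X + 0)) + 0 has moves --a--▸ u1
Reachable graph of Q (3 states):
  v0 = rec X. a.b.(X + X) has moves --a--▸ v1
  v1 = b.((rec X. a.b.(X + X)) + (rec X. a.b.(X + X))) has moves --b--▸ v2
  v2 = (rec X. a.b.(X + X)) + (rec X. a.b.(X + X)) has moves --a--▸ v1
Coarsest stable partition (strong bisimilarity classes):
  B0 = {u0, u2, v0, v2}
  B1 = {u1, v1}
u0 ∈ B0, v0 ∈ B0 → same block
Bisimilar ⇒ trace-equivalent.

YES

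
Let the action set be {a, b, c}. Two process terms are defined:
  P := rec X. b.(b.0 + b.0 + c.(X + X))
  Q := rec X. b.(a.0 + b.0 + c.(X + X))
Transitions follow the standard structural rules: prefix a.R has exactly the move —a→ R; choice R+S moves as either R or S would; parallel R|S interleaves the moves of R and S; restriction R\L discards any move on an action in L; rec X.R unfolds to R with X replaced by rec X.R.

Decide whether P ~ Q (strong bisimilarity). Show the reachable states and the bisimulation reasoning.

P's transition system — 4 states:
  p0 = rec X. b.(b.0 + b.0 + c.(X + X)) | =b=> p1
  p1 = b.0 + b.0 + c.((rec X. b.(b.0 + b.0 + c.(X + X))) + (rec X. b.(b.0 + b.0 + c.(X + X)))) | =b=> p2, =c=> p3
  p2 = 0 | ∅
  p3 = (rec X. b.(b.0 + b.0 + c.(X + X))) + (rec X. b.(b.0 + b.0 + c.(X + X))) | =b=> p1
Q's transition system — 4 states:
  q0 = rec X. b.(a.0 + b.0 + c.(X + X)) | =b=> q1
  q1 = a.0 + b.0 + c.((rec X. b.(a.0 + b.0 + c.(X + X))) + (rec X. b.(a.0 + b.0 + c.(X + X)))) | =a=> q2, =b=> q2, =c=> q3
  q2 = 0 | ∅
  q3 = (rec X. b.(a.0 + b.0 + c.(X + X))) + (rec X. b.(a.0 + b.0 + c.(X + X))) | =b=> q1
Bisimilarity quotient blocks:
  B0 = {p0, p3}
  B1 = {p1}
  B2 = {p2, q2}
  B3 = {q0, q3}
  B4 = {q1}
p0 ∈ B0, q0 ∈ B3 → different blocks

NO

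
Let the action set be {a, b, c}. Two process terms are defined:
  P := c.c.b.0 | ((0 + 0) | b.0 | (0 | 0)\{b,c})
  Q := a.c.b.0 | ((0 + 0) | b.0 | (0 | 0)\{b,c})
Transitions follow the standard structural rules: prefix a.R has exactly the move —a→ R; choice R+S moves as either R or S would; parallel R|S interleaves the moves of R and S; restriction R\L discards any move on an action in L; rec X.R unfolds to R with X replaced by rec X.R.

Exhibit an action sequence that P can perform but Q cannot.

c

P's transition system — 8 states:
  s0 = c.c.b.0 | ((0 + 0) | b.0 | (0 | 0)\{b,c}) has moves -b-> s1, -c-> s2
  s1 = c.c.b.0 | ((0 + 0) | 0 | (0 | 0)\{b,c}) has moves -c-> s3
  s2 = c.b.0 | ((0 + 0) | b.0 | (0 | 0)\{b,c}) has moves -b-> s3, -c-> s4
  s3 = c.b.0 | ((0 + 0) | 0 | (0 | 0)\{b,c}) has moves -c-> s5
  s4 = b.0 | ((0 + 0) | b.0 | (0 | 0)\{b,c}) has moves -b-> s5, -b-> s6
  s5 = b.0 | ((0 + 0) | 0 | (0 | 0)\{b,c}) has moves -b-> s7
  s6 = 0 | ((0 + 0) | b.0 | (0 | 0)\{b,c}) has moves -b-> s7
  s7 = 0 | ((0 + 0) | 0 | (0 | 0)\{b,c}) has moves stopped
Q's transition system — 8 states:
  t0 = a.c.b.0 | ((0 + 0) | b.0 | (0 | 0)\{b,c}) has moves -a-> t1, -b-> t2
  t1 = c.b.0 | ((0 + 0) | b.0 | (0 | 0)\{b,c}) has moves -b-> t3, -c-> t4
  t2 = a.c.b.0 | ((0 + 0) | 0 | (0 | 0)\{b,c}) has moves -a-> t3
  t3 = c.b.0 | ((0 + 0) | 0 | (0 | 0)\{b,c}) has moves -c-> t5
  t4 = b.0 | ((0 + 0) | b.0 | (0 | 0)\{b,c}) has moves -b-> t5, -b-> t6
  t5 = b.0 | ((0 + 0) | 0 | (0 | 0)\{b,c}) has moves -b-> t7
  t6 = 0 | ((0 + 0) | b.0 | (0 | 0)\{b,c}) has moves -b-> t7
  t7 = 0 | ((0 + 0) | 0 | (0 | 0)\{b,c}) has moves stopped
Run σ = ⟨c⟩ on P: start {s0}
  after c @ step 1: {s2}
  — P admits the full trace.
Run σ = ⟨c⟩ on Q: start {t0}
  after c @ step 1: no successor for Q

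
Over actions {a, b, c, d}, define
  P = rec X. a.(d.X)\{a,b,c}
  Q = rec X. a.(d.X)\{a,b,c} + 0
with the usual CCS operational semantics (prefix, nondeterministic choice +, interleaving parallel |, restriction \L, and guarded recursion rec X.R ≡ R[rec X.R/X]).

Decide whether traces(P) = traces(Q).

P's transition system — 3 states:
  p0 = rec X. a.(d.X)\{a,b,c} :: —a→ p1
  p1 = (d.(rec X. a.(d.X)\{a,b,c}))\{a,b,c} :: —d→ p2
  p2 = (rec X. a.(d.X)\{a,b,c})\{a,b,c} :: ∅
Q's transition system — 3 states:
  q0 = rec X. a.(d.X)\{a,b,c} + 0 :: —a→ q1
  q1 = (d.(rec X. a.(d.X)\{a,b,c} + 0))\{a,b,c} :: —d→ q2
  q2 = (rec X. a.(d.X)\{a,b,c} + 0)\{a,b,c} :: ∅
Bisimilarity quotient blocks:
  B0 = {p0, q0}
  B1 = {p1, q1}
  B2 = {p2, q2}
p0 ∈ B0, q0 ∈ B0 → same block
Bisimilar ⇒ trace-equivalent.

trace-equivalent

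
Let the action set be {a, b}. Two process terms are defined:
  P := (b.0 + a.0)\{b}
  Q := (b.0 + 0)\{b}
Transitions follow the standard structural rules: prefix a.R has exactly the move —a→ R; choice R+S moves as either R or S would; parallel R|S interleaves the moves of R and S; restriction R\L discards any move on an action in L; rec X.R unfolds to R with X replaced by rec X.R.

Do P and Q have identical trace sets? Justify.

NO — witness ⟨a⟩

Reachable graph of P (2 states):
  u0 = (b.0 + a.0)\{b} ⊢ --a--▸ u1
  u1 = 0\{b} ⊢ ·
Reachable graph of Q (1 states):
  v0 = (b.0 + 0)\{b} ⊢ ·
Executing a from P (initial set {u0}):
  [1] a ⇒ {u1}
  P completes σ.
Executing a from Q (initial set {v0}):
  [1] a ⇒ ∅ (Q stuck)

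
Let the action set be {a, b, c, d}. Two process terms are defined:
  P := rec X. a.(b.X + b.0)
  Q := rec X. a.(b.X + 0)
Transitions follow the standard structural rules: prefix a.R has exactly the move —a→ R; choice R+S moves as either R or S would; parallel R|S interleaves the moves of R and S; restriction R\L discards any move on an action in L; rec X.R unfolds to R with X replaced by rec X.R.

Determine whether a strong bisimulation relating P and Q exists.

not bisimilar

Reachable graph of P (3 states):
  m0 = rec X. a.(b.X + b.0) → =a=> m1
  m1 = b.(rec X. a.(b.X + b.0)) + b.0 → =b=> m0, =b=> m2
  m2 = 0 → ·
Reachable graph of Q (2 states):
  n0 = rec X. a.(b.X + 0) → =a=> n1
  n1 = b.(rec X. a.(b.X + 0)) + 0 → =b=> n0
Partition-refinement fixed point:
  B0 = {m0}
  B1 = {m1}
  B2 = {m2}
  B3 = {n0}
  B4 = {n1}
m0 ∈ B0, n0 ∈ B3 → different blocks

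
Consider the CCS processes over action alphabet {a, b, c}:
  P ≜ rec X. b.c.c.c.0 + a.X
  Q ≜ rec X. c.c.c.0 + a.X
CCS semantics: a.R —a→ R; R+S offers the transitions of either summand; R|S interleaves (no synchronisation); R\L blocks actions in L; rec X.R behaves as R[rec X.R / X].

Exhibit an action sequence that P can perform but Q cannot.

P's transition system — 5 states:
  p0 = rec X. b.c.c.c.0 + a.X :: ··a··> p0, ··b··> p1
  p1 = c.c.c.0 :: ··c··> p2
  p2 = c.c.0 :: ··c··> p3
  p3 = c.0 :: ··c··> p4
  p4 = 0 :: ∅
Q's transition system — 4 states:
  q0 = rec X. c.c.c.0 + a.X :: ··a··> q0, ··c··> q1
  q1 = c.c.0 :: ··c··> q2
  q2 = c.0 :: ··c··> q3
  q3 = 0 :: ∅
Executing b from P (initial set {p0}):
  after b @ step 1: {p1}
  ✓ P
Executing b from Q (initial set {q0}):
  after b @ step 1: no successor for Q

b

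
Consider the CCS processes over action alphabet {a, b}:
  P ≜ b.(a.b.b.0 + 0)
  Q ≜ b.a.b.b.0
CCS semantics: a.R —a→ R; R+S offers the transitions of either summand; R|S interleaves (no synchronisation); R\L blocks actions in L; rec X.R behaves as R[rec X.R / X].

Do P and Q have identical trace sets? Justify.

trace-equivalent

Reachable graph of P (5 states):
  s0 = b.(a.b.b.0 + 0) :: ··b··> s1
  s1 = a.b.b.0 + 0 :: ··a··> s2
  s2 = b.b.0 :: ··b··> s3
  s3 = b.0 :: ··b··> s4
  s4 = 0 :: ∅
Reachable graph of Q (5 states):
  t0 = b.a.b.b.0 :: ··b··> t1
  t1 = a.b.b.0 :: ··a··> t2
  t2 = b.b.0 :: ··b··> t3
  t3 = b.0 :: ··b··> t4
  t4 = 0 :: ∅
Bisimilarity quotient blocks:
  B0 = {s0, t0}
  B1 = {s1, t1}
  B2 = {s2, t2}
  B3 = {s3, t3}
  B4 = {s4, t4}
s0 ∈ B0, t0 ∈ B0 → same block
Bisimilar ⇒ trace-equivalent.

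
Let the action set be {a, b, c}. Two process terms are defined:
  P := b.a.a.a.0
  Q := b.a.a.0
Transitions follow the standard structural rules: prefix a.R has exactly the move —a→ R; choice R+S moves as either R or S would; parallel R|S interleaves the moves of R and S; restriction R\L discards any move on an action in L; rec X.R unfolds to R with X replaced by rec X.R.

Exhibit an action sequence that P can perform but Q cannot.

baaa

P's transition system — 5 states:
  s0 = b.a.a.a.0 → -b-> s1
  s1 = a.a.a.0 → -a-> s2
  s2 = a.a.0 → -a-> s3
  s3 = a.0 → -a-> s4
  s4 = 0 → ∅
Q's transition system — 4 states:
  t0 = b.a.a.0 → -b-> t1
  t1 = a.a.0 → -a-> t2
  t2 = a.0 → -a-> t3
  t3 = 0 → ∅
Run σ = ⟨baaa⟩ on P: start {s0}
  after b @ step 1: {s1}
  after a @ step 2: {s2}
  after a @ step 3: {s3}
  after a @ step 4: {s4}
  P completes σ.
Run σ = ⟨baaa⟩ on Q: start {t0}
  after b @ step 1: {t1}
  after a @ step 2: {t2}
  after a @ step 3: {t3}
  after a @ step 4: no successor for Q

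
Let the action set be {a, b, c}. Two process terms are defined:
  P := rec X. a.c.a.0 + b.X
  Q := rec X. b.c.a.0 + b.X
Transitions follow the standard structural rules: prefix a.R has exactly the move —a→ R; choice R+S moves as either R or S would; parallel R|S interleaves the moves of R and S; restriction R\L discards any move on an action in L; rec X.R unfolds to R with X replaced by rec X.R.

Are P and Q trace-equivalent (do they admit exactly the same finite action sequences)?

trace-distinct — witness ⟨a⟩

LTS(P): 4 reachable states
  s0 = rec X. a.c.a.0 + b.X has moves -a-> s1, -b-> s0
  s1 = c.a.0 has moves -c-> s2
  s2 = a.0 has moves -a-> s3
  s3 = 0 has moves (no moves)
LTS(Q): 4 reachable states
  t0 = rec X. b.c.a.0 + b.X has moves -b-> t0, -b-> t1
  t1 = c.a.0 has moves -c-> t2
  t2 = a.0 has moves -a-> t3
  t3 = 0 has moves (no moves)
Trace ⟨a⟩ through P, begin at {s0}:
  [1] a ⇒ {s1}
  ✓ P
Trace ⟨a⟩ through Q, begin at {t0}:
  [1] a ⇒ no successor for Q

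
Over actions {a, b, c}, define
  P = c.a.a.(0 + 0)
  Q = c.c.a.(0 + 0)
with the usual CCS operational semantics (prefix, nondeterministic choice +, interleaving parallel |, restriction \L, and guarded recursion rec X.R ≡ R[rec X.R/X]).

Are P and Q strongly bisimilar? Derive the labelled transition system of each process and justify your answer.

P ≁ Q

LTS(P): 4 reachable states
  m0 = c.a.a.(0 + 0) has moves —c→ m1
  m1 = a.a.(0 + 0) has moves —a→ m2
  m2 = a.(0 + 0) has moves —a→ m3
  m3 = 0 + 0 has moves (no moves)
LTS(Q): 4 reachable states
  n0 = c.c.a.(0 + 0) has moves —c→ n1
  n1 = c.a.(0 + 0) has moves —c→ n2
  n2 = a.(0 + 0) has moves —a→ n3
  n3 = 0 + 0 has moves (no moves)
Bisimilarity quotient blocks:
  B0 = {m0}
  B1 = {m1}
  B2 = {m2, n2}
  B3 = {m3, n3}
  B4 = {n0}
  B5 = {n1}
m0 ∈ B0, n0 ∈ B4 → different blocks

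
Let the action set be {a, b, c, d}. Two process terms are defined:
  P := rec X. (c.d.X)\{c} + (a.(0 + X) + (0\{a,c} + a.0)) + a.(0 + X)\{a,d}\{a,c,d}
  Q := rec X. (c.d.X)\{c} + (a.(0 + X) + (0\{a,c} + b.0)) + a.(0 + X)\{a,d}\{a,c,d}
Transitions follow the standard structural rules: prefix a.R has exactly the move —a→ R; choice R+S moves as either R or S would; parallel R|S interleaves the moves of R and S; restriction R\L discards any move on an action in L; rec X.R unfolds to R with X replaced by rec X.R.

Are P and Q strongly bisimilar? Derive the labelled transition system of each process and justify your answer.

P's transition system — 4 states:
  m0 = rec X. (c.d.X)\{c} + (a.(0 + X) + (0\{a,c} + a.0)) + a.(0 + X)\{a,d}\{a,c,d} has moves --a--▸ m1, --a--▸ m2, --a--▸ m3
  m1 = (0 + (rec X. (c.d.X)\{c} + (a.(0 + X) + (0\{a,c} + a.0)) + a.(0 + X)\{a,d}\{a,c,d}))\{a,d}\{a,c,d} has moves ·
  m2 = 0 has moves ·
  m3 = 0 + (rec X. (c.d.X)\{c} + (a.(0 + X) + (0\{a,c} + a.0)) + a.(0 + X)\{a,d}\{a,c,d}) has moves --a--▸ m1, --a--▸ m2, --a--▸ m3
Q's transition system — 5 states:
  n0 = rec X. (c.d.X)\{c} + (a.(0 + X) + (0\{a,c} + b.0)) + a.(0 + X)\{a,d}\{a,c,d} has moves --a--▸ n1, --a--▸ n2, --b--▸ n3
  n1 = (0 + (rec X. (c.d.X)\{c} + (a.(0 + X) + (0\{a,c} + b.0)) + a.(0 + X)\{a,d}\{a,c,d}))\{a,d}\{a,c,d} has moves --b--▸ n4
  n2 = 0 + (rec X. (c.d.X)\{c} + (a.(0 + X) + (0\{a,c} + b.0)) + a.(0 + X)\{a,d}\{a,c,d}) has moves --a--▸ n1, --a--▸ n2, --b--▸ n3
  n3 = 0 has moves ·
  n4 = 0\{a,d}\{a,c,d} has moves ·
Bisimilarity quotient blocks:
  B0 = {m0, m3}
  B1 = {m1, m2, n3, n4}
  B2 = {n0, n2}
  B3 = {n1}
m0 ∈ B0, n0 ∈ B2 → different blocks

P ≁ Q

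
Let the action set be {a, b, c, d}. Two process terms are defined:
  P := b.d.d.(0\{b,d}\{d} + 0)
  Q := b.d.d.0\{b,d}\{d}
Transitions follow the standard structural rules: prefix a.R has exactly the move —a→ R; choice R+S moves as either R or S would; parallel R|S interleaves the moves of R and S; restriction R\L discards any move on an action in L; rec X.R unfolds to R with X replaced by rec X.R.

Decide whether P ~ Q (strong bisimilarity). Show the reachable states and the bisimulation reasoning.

LTS(P): 4 reachable states
  s0 = b.d.d.(0\{b,d}\{d} + 0) ⊢ ··b··> s1
  s1 = d.d.(0\{b,d}\{d} + 0) ⊢ ··d··> s2
  s2 = d.(0\{b,d}\{d} + 0) ⊢ ··d··> s3
  s3 = 0\{b,d}\{d} + 0 ⊢ deadlocked
LTS(Q): 4 reachable states
  t0 = b.d.d.0\{b,d}\{d} ⊢ ··b··> t1
  t1 = d.d.0\{b,d}\{d} ⊢ ··d··> t2
  t2 = d.0\{b,d}\{d} ⊢ ··d··> t3
  t3 = 0\{b,d}\{d} ⊢ deadlocked
Bisimilarity quotient blocks:
  B0 = {s0, t0}
  B1 = {s1, t1}
  B2 = {s2, t2}
  B3 = {s3, t3}
s0 ∈ B0, t0 ∈ B0 → same block

P ~ Q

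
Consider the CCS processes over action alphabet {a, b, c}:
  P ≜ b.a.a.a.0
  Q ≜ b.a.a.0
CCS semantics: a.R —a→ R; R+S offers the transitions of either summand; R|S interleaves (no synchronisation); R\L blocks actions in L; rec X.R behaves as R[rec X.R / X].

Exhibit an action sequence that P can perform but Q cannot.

P's transition system — 5 states:
  p0 = b.a.a.a.0 ⊢ --b--▸ p1
  p1 = a.a.a.0 ⊢ --a--▸ p2
  p2 = a.a.0 ⊢ --a--▸ p3
  p3 = a.0 ⊢ --a--▸ p4
  p4 = 0 ⊢ ∅
Q's transition system — 4 states:
  q0 = b.a.a.0 ⊢ --b--▸ q1
  q1 = a.a.0 ⊢ --a--▸ q2
  q2 = a.0 ⊢ --a--▸ q3
  q3 = 0 ⊢ ∅
Trace ⟨baaa⟩ through P, begin at {p0}:
  step 1 (b): {p1}
  step 2 (a): {p2}
  step 3 (a): {p3}
  step 4 (a): {p4}
  P completes σ.
Trace ⟨baaa⟩ through Q, begin at {q0}:
  step 1 (b): {q1}
  step 2 (a): {q2}
  step 3 (a): {q3}
  step 4 (a): no successor for Q

baaa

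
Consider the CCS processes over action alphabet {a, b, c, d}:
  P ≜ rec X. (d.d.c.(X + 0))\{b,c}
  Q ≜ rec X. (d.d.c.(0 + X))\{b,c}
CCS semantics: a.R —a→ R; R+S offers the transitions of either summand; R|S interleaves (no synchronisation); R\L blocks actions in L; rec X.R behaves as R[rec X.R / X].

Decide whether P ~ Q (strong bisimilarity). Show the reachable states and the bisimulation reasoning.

P's transition system — 3 states:
  u0 = rec X. (d.d.c.(X + 0))\{b,c} → =d=> u1
  u1 = (d.c.((rec X. (d.d.c.(X + 0))\{b,c}) + 0))\{b,c} → =d=> u2
  u2 = (c.((rec X. (d.d.c.(X + 0))\{b,c}) + 0))\{b,c} → (no moves)
Q's transition system — 3 states:
  v0 = rec X. (d.d.c.(0 + X))\{b,c} → =d=> v1
  v1 = (d.c.(0 + (rec X. (d.d.c.(0 + X))\{b,c})))\{b,c} → =d=> v2
  v2 = (c.(0 + (rec X. (d.d.c.(0 + X))\{b,c})))\{b,c} → (no moves)
Bisimilarity quotient blocks:
  B0 = {u0, v0}
  B1 = {u1, v1}
  B2 = {u2, v2}
u0 ∈ B0, v0 ∈ B0 → same block

YES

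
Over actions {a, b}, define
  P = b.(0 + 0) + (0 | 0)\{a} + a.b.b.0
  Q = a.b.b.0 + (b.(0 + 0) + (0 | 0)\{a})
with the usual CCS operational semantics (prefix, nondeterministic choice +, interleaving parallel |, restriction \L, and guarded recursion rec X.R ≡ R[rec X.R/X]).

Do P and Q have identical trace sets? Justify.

trace-equivalent

P's transition system — 5 states:
  u0 = b.(0 + 0) + (0 | 0)\{a} + a.b.b.0 → —a→ u1, —b→ u2
  u1 = b.b.0 → —b→ u3
  u2 = 0 + 0 → stopped
  u3 = b.0 → —b→ u4
  u4 = 0 → stopped
Q's transition system — 5 states:
  v0 = a.b.b.0 + (b.(0 + 0) + (0 | 0)\{a}) → —a→ v1, —b→ v2
  v1 = b.b.0 → —b→ v3
  v2 = 0 + 0 → stopped
  v3 = b.0 → —b→ v4
  v4 = 0 → stopped
Partition-refinement fixed point:
  B0 = {u0, v0}
  B1 = {u1, v1}
  B2 = {u3, v3}
  B3 = {u2, u4, v2, v4}
u0 ∈ B0, v0 ∈ B0 → same block
Bisimilar ⇒ trace-equivalent.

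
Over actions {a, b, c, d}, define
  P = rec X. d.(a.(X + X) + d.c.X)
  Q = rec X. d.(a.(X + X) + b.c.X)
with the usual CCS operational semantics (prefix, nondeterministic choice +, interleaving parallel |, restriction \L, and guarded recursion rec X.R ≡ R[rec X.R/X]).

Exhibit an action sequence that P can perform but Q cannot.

dd

Reachable graph of P (4 states):
  m0 = rec X. d.(a.(X + X) + d.c.X) ⊢ --d--▸ m1
  m1 = a.((rec X. d.(a.(X + X) + d.c.X)) + (rec X. d.(a.(X + X) + d.c.X))) + d.c.(rec X. d.(a.(X + X) + d.c.X)) ⊢ --a--▸ m2, --d--▸ m3
  m2 = (rec X. d.(a.(X + X) + d.c.X)) + (rec X. d.(a.(X + X) + d.c.X)) ⊢ --d--▸ m1
  m3 = c.(rec X. d.(a.(X + X) + d.c.X)) ⊢ --c--▸ m0
Reachable graph of Q (4 states):
  n0 = rec X. d.(a.(X + X) + b.c.X) ⊢ --d--▸ n1
  n1 = a.((rec X. d.(a.(X + X) + b.c.X)) + (rec X. d.(a.(X + X) + b.c.X))) + b.c.(rec X. d.(a.(X + X) + b.c.X)) ⊢ --a--▸ n2, --b--▸ n3
  n2 = (rec X. d.(a.(X + X) + b.c.X)) + (rec X. d.(a.(X + X) + b.c.X)) ⊢ --d--▸ n1
  n3 = c.(rec X. d.(a.(X + X) + b.c.X)) ⊢ --c--▸ n0
Trace ⟨dd⟩ through P, begin at {m0}:
  step 1 (d): {m1}
  step 2 (d): {m3}
  — P admits the full trace.
Trace ⟨dd⟩ through Q, begin at {n0}:
  step 1 (d): {n1}
  step 2 (d): no successor for Q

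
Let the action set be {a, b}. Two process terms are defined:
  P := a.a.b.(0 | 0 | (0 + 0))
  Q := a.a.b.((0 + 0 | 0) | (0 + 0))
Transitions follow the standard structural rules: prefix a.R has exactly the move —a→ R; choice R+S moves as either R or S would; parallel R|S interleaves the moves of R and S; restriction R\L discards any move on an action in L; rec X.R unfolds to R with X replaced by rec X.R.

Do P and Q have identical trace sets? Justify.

traces(P) = traces(Q)

Reachable graph of P (4 states):
  p0 = a.a.b.(0 | 0 | (0 + 0)) → ··a··> p1
  p1 = a.b.(0 | 0 | (0 + 0)) → ··a··> p2
  p2 = b.(0 | 0 | (0 + 0)) → ··b··> p3
  p3 = 0 | 0 | (0 + 0) → stopped
Reachable graph of Q (4 states):
  q0 = a.a.b.((0 + 0 | 0) | (0 + 0)) → ··a··> q1
  q1 = a.b.((0 + 0 | 0) | (0 + 0)) → ··a··> q2
  q2 = b.((0 + 0 | 0) | (0 + 0)) → ··b··> q3
  q3 = (0 + 0 | 0) | (0 + 0) → stopped
Bisimilarity quotient blocks:
  B0 = {p0, q0}
  B1 = {p1, q1}
  B2 = {p2, q2}
  B3 = {p3, q3}
p0 ∈ B0, q0 ∈ B0 → same block
Bisimilar ⇒ trace-equivalent.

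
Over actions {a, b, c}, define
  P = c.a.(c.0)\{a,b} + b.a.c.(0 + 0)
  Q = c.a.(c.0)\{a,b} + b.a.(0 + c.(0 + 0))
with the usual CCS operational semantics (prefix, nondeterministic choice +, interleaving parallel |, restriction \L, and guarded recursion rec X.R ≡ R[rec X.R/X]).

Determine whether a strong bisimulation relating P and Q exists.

Reachable graph of P (7 states):
  p0 = c.a.(c.0)\{a,b} + b.a.c.(0 + 0) | -b-> p1, -c-> p2
  p1 = a.c.(0 + 0) | -a-> p3
  p2 = a.(c.0)\{a,b} | -a-> p4
  p3 = c.(0 + 0) | -c-> p5
  p4 = (c.0)\{a,b} | -c-> p6
  p5 = 0 + 0 | deadlocked
  p6 = 0\{a,b} | deadlocked
Reachable graph of Q (7 states):
  q0 = c.a.(c.0)\{a,b} + b.a.(0 + c.(0 + 0)) | -b-> q1, -c-> q2
  q1 = a.(0 + c.(0 + 0)) | -a-> q3
  q2 = a.(c.0)\{a,b} | -a-> q4
  q3 = 0 + c.(0 + 0) | -c-> q5
  q4 = (c.0)\{a,b} | -c-> q6
  q5 = 0 + 0 | deadlocked
  q6 = 0\{a,b} | deadlocked
Bisimilarity quotient blocks:
  B0 = {p0, q0}
  B1 = {p1, p2, q1, q2}
  B2 = {p3, p4, q3, q4}
  B3 = {p5, p6, q5, q6}
p0 ∈ B0, q0 ∈ B0 → same block

bisimilar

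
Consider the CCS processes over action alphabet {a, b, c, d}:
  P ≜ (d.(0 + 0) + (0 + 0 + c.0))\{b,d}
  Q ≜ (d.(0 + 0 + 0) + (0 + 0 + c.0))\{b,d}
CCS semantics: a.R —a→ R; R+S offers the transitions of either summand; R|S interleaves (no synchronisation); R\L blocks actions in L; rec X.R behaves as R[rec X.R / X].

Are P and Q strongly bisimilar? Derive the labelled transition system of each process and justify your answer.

bisimilar

LTS(P): 2 reachable states
  s0 = (d.(0 + 0) + (0 + 0 + c.0))\{b,d} ⊢ =c=> s1
  s1 = 0\{b,d} ⊢ stopped
LTS(Q): 2 reachable states
  t0 = (d.(0 + 0 + 0) + (0 + 0 + c.0))\{b,d} ⊢ =c=> t1
  t1 = 0\{b,d} ⊢ stopped
Coarsest stable partition (strong bisimilarity classes):
  B0 = {s0, t0}
  B1 = {s1, t1}
s0 ∈ B0, t0 ∈ B0 → same block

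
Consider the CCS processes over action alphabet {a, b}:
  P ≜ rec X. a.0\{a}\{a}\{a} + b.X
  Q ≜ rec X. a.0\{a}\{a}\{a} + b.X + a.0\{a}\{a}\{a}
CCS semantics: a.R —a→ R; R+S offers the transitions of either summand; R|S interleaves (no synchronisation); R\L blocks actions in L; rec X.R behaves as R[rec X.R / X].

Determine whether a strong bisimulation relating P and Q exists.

Reachable graph of P (2 states):
  u0 = rec X. a.0\{a}\{a}\{a} + b.X has moves -a-> u1, -b-> u0
  u1 = 0\{a}\{a}\{a} has moves deadlocked
Reachable graph of Q (2 states):
  v0 = rec X. a.0\{a}\{a}\{a} + b.X + a.0\{a}\{a}\{a} has moves -a-> v1, -b-> v0
  v1 = 0\{a}\{a}\{a} has moves deadlocked
Coarsest stable partition (strong bisimilarity classes):
  B0 = {u0, v0}
  B1 = {u1, v1}
u0 ∈ B0, v0 ∈ B0 → same block

bisimilar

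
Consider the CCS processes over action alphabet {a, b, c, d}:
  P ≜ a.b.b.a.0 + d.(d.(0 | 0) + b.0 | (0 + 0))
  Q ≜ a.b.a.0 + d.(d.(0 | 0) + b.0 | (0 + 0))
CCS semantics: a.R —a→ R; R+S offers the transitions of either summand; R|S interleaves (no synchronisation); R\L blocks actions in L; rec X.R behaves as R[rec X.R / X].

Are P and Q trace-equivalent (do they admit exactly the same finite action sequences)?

traces(P) ≠ traces(Q) — witness ⟨abb⟩

LTS(P): 8 reachable states
  u0 = a.b.b.a.0 + d.(d.(0 | 0) + b.0 | (0 + 0)) → -a-> u1, -d-> u2
  u1 = b.b.a.0 → -b-> u3
  u2 = d.(0 | 0) + b.0 | (0 + 0) → -b-> u4, -d-> u5
  u3 = b.a.0 → -b-> u6
  u4 = 0 | (0 + 0) → deadlocked
  u5 = 0 | 0 → deadlocked
  u6 = a.0 → -a-> u7
  u7 = 0 → deadlocked
LTS(Q): 7 reachable states
  v0 = a.b.a.0 + d.(d.(0 | 0) + b.0 | (0 + 0)) → -a-> v1, -d-> v2
  v1 = b.a.0 → -b-> v3
  v2 = d.(0 | 0) + b.0 | (0 + 0) → -b-> v4, -d-> v5
  v3 = a.0 → -a-> v6
  v4 = 0 | (0 + 0) → deadlocked
  v5 = 0 | 0 → deadlocked
  v6 = 0 → deadlocked
Run σ = ⟨abb⟩ on P: start {u0}
  after a @ step 1: {u1}
  after b @ step 2: {u3}
  after b @ step 3: {u6}
  ✓ P
Run σ = ⟨abb⟩ on Q: start {v0}
  after a @ step 1: {v1}
  after b @ step 2: {v3}
  after b @ step 3: no successor for Q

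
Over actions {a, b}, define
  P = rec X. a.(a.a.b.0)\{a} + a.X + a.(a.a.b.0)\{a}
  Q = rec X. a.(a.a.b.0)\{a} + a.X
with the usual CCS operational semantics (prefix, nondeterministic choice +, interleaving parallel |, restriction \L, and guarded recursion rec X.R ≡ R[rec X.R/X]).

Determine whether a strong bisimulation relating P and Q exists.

Reachable graph of P (2 states):
  s0 = rec X. a.(a.a.b.0)\{a} + a.X + a.(a.a.b.0)\{a} has moves =a=> s0, =a=> s1
  s1 = (a.a.b.0)\{a} has moves ∅
Reachable graph of Q (2 states):
  t0 = rec X. a.(a.a.b.0)\{a} + a.X has moves =a=> t0, =a=> t1
  t1 = (a.a.b.0)\{a} has moves ∅
Partition-refinement fixed point:
  B0 = {s0, t0}
  B1 = {s1, t1}
s0 ∈ B0, t0 ∈ B0 → same block

YES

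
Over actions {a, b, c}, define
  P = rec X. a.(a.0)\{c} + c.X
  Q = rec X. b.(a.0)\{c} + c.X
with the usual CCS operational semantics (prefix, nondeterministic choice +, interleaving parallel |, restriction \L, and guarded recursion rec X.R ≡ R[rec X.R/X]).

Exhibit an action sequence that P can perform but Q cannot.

a

P's transition system — 3 states:
  u0 = rec X. a.(a.0)\{c} + c.X ⊢ --a--▸ u1, --c--▸ u0
  u1 = (a.0)\{c} ⊢ --a--▸ u2
  u2 = 0\{c} ⊢ (no moves)
Q's transition system — 3 states:
  v0 = rec X. b.(a.0)\{c} + c.X ⊢ --b--▸ v1, --c--▸ v0
  v1 = (a.0)\{c} ⊢ --a--▸ v2
  v2 = 0\{c} ⊢ (no moves)
Executing a from P (initial set {u0}):
  after a @ step 1: {u1}
  ✓ P
Executing a from Q (initial set {v0}):
  after a @ step 1: ∅  — Q cannot continue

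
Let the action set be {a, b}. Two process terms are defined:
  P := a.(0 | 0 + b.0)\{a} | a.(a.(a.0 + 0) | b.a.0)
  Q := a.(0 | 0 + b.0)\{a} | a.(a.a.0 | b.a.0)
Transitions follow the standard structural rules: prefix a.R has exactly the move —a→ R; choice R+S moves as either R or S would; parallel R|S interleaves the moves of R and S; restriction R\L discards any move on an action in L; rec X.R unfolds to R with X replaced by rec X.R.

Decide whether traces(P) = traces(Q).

LTS(P): 30 reachable states
  m0 = a.(0 | 0 + b.0)\{a} | a.(a.(a.0 + 0) | b.a.0) → =a=> m1, =a=> m2
  m1 = (0 | 0 + b.0)\{a} | a.(a.(a.0 + 0) | b.a.0) → =a=> m3, =b=> m4
  m2 = a.(0 | 0 + b.0)\{a} | (a.(a.0 + 0) | b.a.0) → =a=> m3, =a=> m5, =b=> m6
  m3 = (0 | 0 + b.0)\{a} | (a.(a.0 + 0) | b.a.0) → =a=> m7, =b=> m8, =b=> m9
  m4 = 0\{a} | a.(a.(a.0 + 0) | b.a.0) → =a=> m9
  m5 = a.(0 | 0 + b.0)\{a} | ((a.0 + 0) | b.a.0) → =a=> m10, =a=> m7, =b=> m11
  m6 = a.(0 | 0 + b.0)\{a} | (a.(a.0 + 0) | a.0) → =a=> m11, =a=> m12, =a=> m8
  m7 = (0 | 0 + b.0)\{a} | ((a.0 + 0) | b.a.0) → =a=> m13, =b=> m14, =b=> m15
  m8 = (0 | 0 + b.0)\{a} | (a.(a.0 + 0) | a.0) → =a=> m14, =a=> m16, =b=> m17
  m9 = 0\{a} | (a.(a.0 + 0) | b.a.0) → =a=> m15, =b=> m17
  m10 = a.(0 | 0 + b.0)\{a} | (0 | b.a.0) → =a=> m13, =b=> m18
  m11 = a.(0 | 0 + b.0)\{a} | ((a.0 + 0) | a.0) → =a=> m14, =a=> m18, =a=> m19
  m12 = a.(0 | 0 + b.0)\{a} | (a.(a.0 + 0) | 0) → =a=> m16, =a=> m19
  m13 = (0 | 0 + b.0)\{a} | (0 | b.a.0) → =b=> m20, =b=> m21
  m14 = (0 | 0 + b.0)\{a} | ((a.0 + 0) | a.0) → =a=> m20, =a=> m22, =b=> m23
  m15 = 0\{a} | ((a.0 + 0) | b.a.0) → =a=> m21, =b=> m23
  m16 = (0 | 0 + b.0)\{a} | (a.(a.0 + 0) | 0) → =a=> m22, =b=> m24
  m17 = 0\{a} | (a.(a.0 + 0) | a.0) → =a=> m23, =a=> m24
  m18 = a.(0 | 0 + b.0)\{a} | (0 | a.0) → =a=> m20, =a=> m25
  m19 = a.(0 | 0 + b.0)\{a} | ((a.0 + 0) | 0) → =a=> m22, =a=> m25
  m20 = (0 | 0 + b.0)\{a} | (0 | a.0) → =a=> m26, =b=> m27
  m21 = 0\{a} | (0 | b.a.0) → =b=> m27
  m22 = (0 | 0 + b.0)\{a} | ((a.0 + 0) | 0) → =a=> m26, =b=> m28
  m23 = 0\{a} | ((a.0 + 0) | a.0) → =a=> m27, =a=> m28
  m24 = 0\{a} | (a.(a.0 + 0) | 0) → =a=> m28
  m25 = a.(0 | 0 + b.0)\{a} | (0 | 0) → =a=> m26
  m26 = (0 | 0 + b.0)\{a} | (0 | 0) → =b=> m29
  m27 = 0\{a} | (0 | a.0) → =a=> m29
  m28 = 0\{a} | ((a.0 + 0) | 0) → =a=> m29
  m29 = 0\{a} | (0 | 0) → ∅
LTS(Q): 30 reachable states
  n0 = a.(0 | 0 + b.0)\{a} | a.(a.a.0 | b.a.0) → =a=> n1, =a=> n2
  n1 = (0 | 0 + b.0)\{a} | a.(a.a.0 | b.a.0) → =a=> n3, =b=> n4
  n2 = a.(0 | 0 + b.0)\{a} | (a.a.0 | b.a.0) → =a=> n3, =a=> n5, =b=> n6
  n3 = (0 | 0 + b.0)\{a} | (a.a.0 | b.a.0) → =a=> n7, =b=> n8, =b=> n9
  n4 = 0\{a} | a.(a.a.0 | b.a.0) → =a=> n9
  n5 = a.(0 | 0 + b.0)\{a} | (a.0 | b.a.0) → =a=> n10, =a=> n7, =b=> n11
  n6 = a.(0 | 0 + b.0)\{a} | (a.a.0 | a.0) → =a=> n11, =a=> n12, =a=> n8
  n7 = (0 | 0 + b.0)\{a} | (a.0 | b.a.0) → =a=> n13, =b=> n14, =b=> n15
  n8 = (0 | 0 + b.0)\{a} | (a.a.0 | a.0) → =a=> n14, =a=> n16, =b=> n17
  n9 = 0\{a} | (a.a.0 | b.a.0) → =a=> n15, =b=> n17
  n10 = a.(0 | 0 + b.0)\{a} | (0 | b.a.0) → =a=> n13, =b=> n18
  n11 = a.(0 | 0 + b.0)\{a} | (a.0 | a.0) → =a=> n14, =a=> n18, =a=> n19
  n12 = a.(0 | 0 + b.0)\{a} | (a.a.0 | 0) → =a=> n16, =a=> n19
  n13 = (0 | 0 + b.0)\{a} | (0 | b.a.0) → =b=> n20, =b=> n21
  n14 = (0 | 0 + b.0)\{a} | (a.0 | a.0) → =a=> n20, =a=> n22, =b=> n23
  n15 = 0\{a} | (a.0 | b.a.0) → =a=> n21, =b=> n23
  n16 = (0 | 0 + b.0)\{a} | (a.a.0 | 0) → =a=> n22, =b=> n24
  n17 = 0\{a} | (a.a.0 | a.0) → =a=> n23, =a=> n24
  n18 = a.(0 | 0 + b.0)\{a} | (0 | a.0) → =a=> n20, =a=> n25
  n19 = a.(0 | 0 + b.0)\{a} | (a.0 | 0) → =a=> n22, =a=> n25
  n20 = (0 | 0 + b.0)\{a} | (0 | a.0) → =a=> n26, =b=> n27
  n21 = 0\{a} | (0 | b.a.0) → =b=> n27
  n22 = (0 | 0 + b.0)\{a} | (a.0 | 0) → =a=> n26, =b=> n28
  n23 = 0\{a} | (a.0 | a.0) → =a=> n27, =a=> n28
  n24 = 0\{a} | (a.a.0 | 0) → =a=> n28
  n25 = a.(0 | 0 + b.0)\{a} | (0 | 0) → =a=> n26
  n26 = (0 | 0 + b.0)\{a} | (0 | 0) → =b=> n29
  n27 = 0\{a} | (0 | a.0) → =a=> n29
  n28 = 0\{a} | (a.0 | 0) → =a=> n29
  n29 = 0\{a} | (0 | 0) → ∅
Partition-refinement fixed point:
  B0 = {m0, n0}
  B1 = {m1, n1}
  B2 = {m3, n3}
  B3 = {m9, n9}
  B4 = {m17, n17}
  B5 = {m23, m24, n23, n24}
  B6 = {m27, m28, n27, n28}
  B7 = {m29, n29}
  B8 = {m15, n15}
  B9 = {m21, n21}
  B10 = {m8, n8}
  B11 = {m14, m16, n14, n16}
  B12 = {m20, m22, n20, n22}
  B13 = {m26, n26}
  B14 = {m7, n7}
  B15 = {m13, n13}
  B16 = {m4, n4}
  B17 = {m2, n2}
  B18 = {m6, n6}
  B19 = {m11, m12, n11, n12}
  B20 = {m18, m19, n18, n19}
  B21 = {m25, n25}
  B22 = {m5, n5}
  B23 = {m10, n10}
m0 ∈ B0, n0 ∈ B0 → same block
Bisimilar ⇒ trace-equivalent.

YES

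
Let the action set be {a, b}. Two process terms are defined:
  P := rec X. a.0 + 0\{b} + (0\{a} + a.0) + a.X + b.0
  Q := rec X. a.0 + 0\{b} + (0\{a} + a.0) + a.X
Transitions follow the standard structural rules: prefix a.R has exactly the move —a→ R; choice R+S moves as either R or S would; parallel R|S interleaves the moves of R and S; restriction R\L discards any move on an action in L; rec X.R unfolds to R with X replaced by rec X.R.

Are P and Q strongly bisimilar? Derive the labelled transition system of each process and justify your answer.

NO

P's transition system — 2 states:
  m0 = rec X. a.0 + 0\{b} + (0\{a} + a.0) + a.X + b.0 has moves ··a··> m0, ··a··> m1, ··b··> m1
  m1 = 0 has moves stopped
Q's transition system — 2 states:
  n0 = rec X. a.0 + 0\{b} + (0\{a} + a.0) + a.X has moves ··a··> n0, ··a··> n1
  n1 = 0 has moves stopped
Coarsest stable partition (strong bisimilarity classes):
  B0 = {m0}
  B1 = {m1, n1}
  B2 = {n0}
m0 ∈ B0, n0 ∈ B2 → different blocks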